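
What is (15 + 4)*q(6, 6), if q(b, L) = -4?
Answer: -76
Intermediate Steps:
(15 + 4)*q(6, 6) = (15 + 4)*(-4) = 19*(-4) = -76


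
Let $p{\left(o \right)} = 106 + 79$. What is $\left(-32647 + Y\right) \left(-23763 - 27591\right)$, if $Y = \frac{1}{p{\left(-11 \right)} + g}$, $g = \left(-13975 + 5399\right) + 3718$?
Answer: $\frac{7834537070928}{4673} \approx 1.6766 \cdot 10^{9}$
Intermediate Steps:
$p{\left(o \right)} = 185$
$g = -4858$ ($g = -8576 + 3718 = -4858$)
$Y = - \frac{1}{4673}$ ($Y = \frac{1}{185 - 4858} = \frac{1}{-4673} = - \frac{1}{4673} \approx -0.000214$)
$\left(-32647 + Y\right) \left(-23763 - 27591\right) = \left(-32647 - \frac{1}{4673}\right) \left(-23763 - 27591\right) = \left(- \frac{152559432}{4673}\right) \left(-51354\right) = \frac{7834537070928}{4673}$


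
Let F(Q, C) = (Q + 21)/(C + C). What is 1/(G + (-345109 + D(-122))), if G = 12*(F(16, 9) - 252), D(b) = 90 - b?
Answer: -3/1043689 ≈ -2.8744e-6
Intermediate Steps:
F(Q, C) = (21 + Q)/(2*C) (F(Q, C) = (21 + Q)/((2*C)) = (21 + Q)*(1/(2*C)) = (21 + Q)/(2*C))
G = -8998/3 (G = 12*((½)*(21 + 16)/9 - 252) = 12*((½)*(⅑)*37 - 252) = 12*(37/18 - 252) = 12*(-4499/18) = -8998/3 ≈ -2999.3)
1/(G + (-345109 + D(-122))) = 1/(-8998/3 + (-345109 + (90 - 1*(-122)))) = 1/(-8998/3 + (-345109 + (90 + 122))) = 1/(-8998/3 + (-345109 + 212)) = 1/(-8998/3 - 344897) = 1/(-1043689/3) = -3/1043689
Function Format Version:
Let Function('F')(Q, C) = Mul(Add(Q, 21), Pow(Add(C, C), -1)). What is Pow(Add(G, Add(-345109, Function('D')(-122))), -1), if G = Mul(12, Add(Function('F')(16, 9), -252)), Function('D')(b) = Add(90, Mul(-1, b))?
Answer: Rational(-3, 1043689) ≈ -2.8744e-6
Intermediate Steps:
Function('F')(Q, C) = Mul(Rational(1, 2), Pow(C, -1), Add(21, Q)) (Function('F')(Q, C) = Mul(Add(21, Q), Pow(Mul(2, C), -1)) = Mul(Add(21, Q), Mul(Rational(1, 2), Pow(C, -1))) = Mul(Rational(1, 2), Pow(C, -1), Add(21, Q)))
G = Rational(-8998, 3) (G = Mul(12, Add(Mul(Rational(1, 2), Pow(9, -1), Add(21, 16)), -252)) = Mul(12, Add(Mul(Rational(1, 2), Rational(1, 9), 37), -252)) = Mul(12, Add(Rational(37, 18), -252)) = Mul(12, Rational(-4499, 18)) = Rational(-8998, 3) ≈ -2999.3)
Pow(Add(G, Add(-345109, Function('D')(-122))), -1) = Pow(Add(Rational(-8998, 3), Add(-345109, Add(90, Mul(-1, -122)))), -1) = Pow(Add(Rational(-8998, 3), Add(-345109, Add(90, 122))), -1) = Pow(Add(Rational(-8998, 3), Add(-345109, 212)), -1) = Pow(Add(Rational(-8998, 3), -344897), -1) = Pow(Rational(-1043689, 3), -1) = Rational(-3, 1043689)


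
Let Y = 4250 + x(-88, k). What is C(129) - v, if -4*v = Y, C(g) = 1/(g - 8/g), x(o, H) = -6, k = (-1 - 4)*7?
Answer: 17647742/16633 ≈ 1061.0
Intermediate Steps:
k = -35 (k = -5*7 = -35)
Y = 4244 (Y = 4250 - 6 = 4244)
v = -1061 (v = -¼*4244 = -1061)
C(129) - v = 129/(-8 + 129²) - 1*(-1061) = 129/(-8 + 16641) + 1061 = 129/16633 + 1061 = 17647742/16633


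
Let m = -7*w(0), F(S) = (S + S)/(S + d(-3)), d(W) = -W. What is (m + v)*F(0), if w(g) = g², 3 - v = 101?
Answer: 0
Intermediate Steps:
v = -98 (v = 3 - 1*101 = 3 - 101 = -98)
F(S) = 2*S/(3 + S) (F(S) = (S + S)/(S - 1*(-3)) = (2*S)/(S + 3) = (2*S)/(3 + S) = 2*S/(3 + S))
m = 0 (m = -7*0² = -7*0 = 0)
(m + v)*F(0) = (0 - 98)*(2*0/(3 + 0)) = -196*0/3 = -98*0 = 0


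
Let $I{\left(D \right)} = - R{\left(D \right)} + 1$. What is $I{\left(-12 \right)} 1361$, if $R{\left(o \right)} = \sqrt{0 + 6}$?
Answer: $1361 - 1361 \sqrt{6} \approx -1972.8$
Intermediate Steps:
$R{\left(o \right)} = \sqrt{6}$
$I{\left(D \right)} = 1 - \sqrt{6}$ ($I{\left(D \right)} = - \sqrt{6} + 1 = 1 - \sqrt{6}$)
$I{\left(-12 \right)} 1361 = \left(1 - \sqrt{6}\right) 1361 = 1361 - 1361 \sqrt{6}$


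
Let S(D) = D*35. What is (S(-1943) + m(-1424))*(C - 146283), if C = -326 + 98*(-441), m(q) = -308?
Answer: 12967651851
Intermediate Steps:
S(D) = 35*D
C = -43544 (C = -326 - 43218 = -43544)
(S(-1943) + m(-1424))*(C - 146283) = (35*(-1943) - 308)*(-43544 - 146283) = (-68005 - 308)*(-189827) = -68313*(-189827) = 12967651851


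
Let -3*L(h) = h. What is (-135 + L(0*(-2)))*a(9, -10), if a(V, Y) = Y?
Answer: 1350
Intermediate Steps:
L(h) = -h/3
(-135 + L(0*(-2)))*a(9, -10) = (-135 - 0*(-2))*(-10) = (-135 - ⅓*0)*(-10) = (-135 + 0)*(-10) = -135*(-10) = 1350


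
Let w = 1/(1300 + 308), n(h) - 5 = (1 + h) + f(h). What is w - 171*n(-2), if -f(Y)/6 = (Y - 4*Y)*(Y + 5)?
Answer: 28596673/1608 ≈ 17784.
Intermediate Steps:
f(Y) = 18*Y*(5 + Y) (f(Y) = -6*(Y - 4*Y)*(Y + 5) = -6*(-3*Y)*(5 + Y) = -(-18)*Y*(5 + Y) = 18*Y*(5 + Y))
n(h) = 6 + h + 18*h*(5 + h) (n(h) = 5 + ((1 + h) + 18*h*(5 + h)) = 5 + (1 + h + 18*h*(5 + h)) = 6 + h + 18*h*(5 + h))
w = 1/1608 ≈ 0.00062189
w - 171*n(-2) = 1/1608 - 171*(6 - 2 + 18*(-2)*(5 - 2)) = 1/1608 - 171*(6 - 2 + 18*(-2)*3) = 1/1608 - 171*(6 - 2 - 108) = 1/1608 - 171*(-104) = 1/1608 + 17784 = 28596673/1608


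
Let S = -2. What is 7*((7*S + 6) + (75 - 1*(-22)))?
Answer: 623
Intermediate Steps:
7*((7*S + 6) + (75 - 1*(-22))) = 7*((7*(-2) + 6) + (75 - 1*(-22))) = 7*((-14 + 6) + (75 + 22)) = 7*(-8 + 97) = 7*89 = 623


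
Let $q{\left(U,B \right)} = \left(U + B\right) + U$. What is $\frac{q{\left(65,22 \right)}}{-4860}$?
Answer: $- \frac{38}{1215} \approx -0.031276$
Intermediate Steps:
$q{\left(U,B \right)} = B + 2 U$ ($q{\left(U,B \right)} = \left(B + U\right) + U = B + 2 U$)
$\frac{q{\left(65,22 \right)}}{-4860} = \frac{22 + 2 \cdot 65}{-4860} = \left(22 + 130\right) \left(- \frac{1}{4860}\right) = 152 \left(- \frac{1}{4860}\right) = - \frac{38}{1215}$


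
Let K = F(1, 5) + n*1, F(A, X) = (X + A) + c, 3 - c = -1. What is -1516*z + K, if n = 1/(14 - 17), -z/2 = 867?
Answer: 7886261/3 ≈ 2.6288e+6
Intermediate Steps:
z = -1734 (z = -2*867 = -1734)
c = 4 (c = 3 - 1*(-1) = 3 + 1 = 4)
n = -⅓ (n = 1/(-3) = -⅓ ≈ -0.33333)
F(A, X) = 4 + A + X (F(A, X) = (X + A) + 4 = (A + X) + 4 = 4 + A + X)
K = 29/3 (K = (4 + 1 + 5) - ⅓*1 = 10 - ⅓ = 29/3 ≈ 9.6667)
-1516*z + K = -1516*(-1734) + 29/3 = 2628744 + 29/3 = 7886261/3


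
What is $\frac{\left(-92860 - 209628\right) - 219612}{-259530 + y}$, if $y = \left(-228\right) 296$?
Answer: $\frac{261050}{163509} \approx 1.5965$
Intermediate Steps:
$y = -67488$
$\frac{\left(-92860 - 209628\right) - 219612}{-259530 + y} = \frac{\left(-92860 - 209628\right) - 219612}{-259530 - 67488} = \frac{\left(-92860 - 209628\right) - 219612}{-327018} = \left(-302488 - 219612\right) \left(- \frac{1}{327018}\right) = \left(-522100\right) \left(- \frac{1}{327018}\right) = \frac{261050}{163509}$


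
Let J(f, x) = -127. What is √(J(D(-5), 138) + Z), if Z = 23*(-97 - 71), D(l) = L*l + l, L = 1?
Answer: I*√3991 ≈ 63.174*I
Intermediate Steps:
D(l) = 2*l (D(l) = 1*l + l = l + l = 2*l)
Z = -3864 (Z = 23*(-168) = -3864)
√(J(D(-5), 138) + Z) = √(-127 - 3864) = √(-3991) = I*√3991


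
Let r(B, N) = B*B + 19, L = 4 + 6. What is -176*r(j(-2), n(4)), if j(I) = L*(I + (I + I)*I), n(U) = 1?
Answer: -636944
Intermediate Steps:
L = 10
j(I) = 10*I + 20*I**2 (j(I) = 10*(I + (I + I)*I) = 10*(I + (2*I)*I) = 10*(I + 2*I**2) = 10*I + 20*I**2)
r(B, N) = 19 + B**2 (r(B, N) = B**2 + 19 = 19 + B**2)
-176*r(j(-2), n(4)) = -176*(19 + (10*(-2)*(1 + 2*(-2)))**2) = -176*(19 + (10*(-2)*(1 - 4))**2) = -176*(19 + (10*(-2)*(-3))**2) = -176*(19 + 60**2) = -176*(19 + 3600) = -176*3619 = -636944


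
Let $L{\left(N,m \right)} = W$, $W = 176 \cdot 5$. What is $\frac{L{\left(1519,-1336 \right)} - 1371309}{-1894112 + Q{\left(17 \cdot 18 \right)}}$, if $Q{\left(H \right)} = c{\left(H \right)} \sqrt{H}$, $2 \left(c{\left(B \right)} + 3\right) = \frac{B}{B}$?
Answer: $\frac{5191492028096}{7175320533263} - \frac{20556435 \sqrt{34}}{7175320533263} \approx 0.7235$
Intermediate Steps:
$c{\left(B \right)} = - \frac{5}{2}$ ($c{\left(B \right)} = -3 + \frac{B \frac{1}{B}}{2} = -3 + \frac{1}{2} \cdot 1 = -3 + \frac{1}{2} = - \frac{5}{2}$)
$W = 880$
$Q{\left(H \right)} = - \frac{5 \sqrt{H}}{2}$
$L{\left(N,m \right)} = 880$
$\frac{L{\left(1519,-1336 \right)} - 1371309}{-1894112 + Q{\left(17 \cdot 18 \right)}} = \frac{880 - 1371309}{-1894112 - \frac{5 \sqrt{17 \cdot 18}}{2}} = - \frac{1370429}{-1894112 - \frac{5 \sqrt{306}}{2}} = - \frac{1370429}{-1894112 - \frac{5 \cdot 3 \sqrt{34}}{2}} = - \frac{1370429}{-1894112 - \frac{15 \sqrt{34}}{2}}$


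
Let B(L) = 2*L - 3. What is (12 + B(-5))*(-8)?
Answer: 8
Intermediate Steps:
B(L) = -3 + 2*L
(12 + B(-5))*(-8) = (12 + (-3 + 2*(-5)))*(-8) = (12 + (-3 - 10))*(-8) = (12 - 13)*(-8) = -1*(-8) = 8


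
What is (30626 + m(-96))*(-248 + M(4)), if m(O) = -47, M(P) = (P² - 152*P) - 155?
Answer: -30426105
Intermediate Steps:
M(P) = -155 + P² - 152*P
(30626 + m(-96))*(-248 + M(4)) = (30626 - 47)*(-248 + (-155 + 4² - 152*4)) = 30579*(-248 + (-155 + 16 - 608)) = 30579*(-248 - 747) = 30579*(-995) = -30426105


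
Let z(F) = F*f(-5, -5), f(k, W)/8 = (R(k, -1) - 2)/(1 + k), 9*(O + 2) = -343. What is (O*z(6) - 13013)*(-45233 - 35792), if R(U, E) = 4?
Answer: 2929134775/3 ≈ 9.7638e+8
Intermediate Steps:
O = -361/9 (O = -2 + (⅑)*(-343) = -2 - 343/9 = -361/9 ≈ -40.111)
f(k, W) = 16/(1 + k) (f(k, W) = 8*((4 - 2)/(1 + k)) = 8*(2/(1 + k)) = 16/(1 + k))
z(F) = -4*F (z(F) = F*(16/(1 - 5)) = F*(16/(-4)) = F*(16*(-¼)) = F*(-4) = -4*F)
(O*z(6) - 13013)*(-45233 - 35792) = (-(-1444)*6/9 - 13013)*(-45233 - 35792) = (-361/9*(-24) - 13013)*(-81025) = (2888/3 - 13013)*(-81025) = -36151/3*(-81025) = 2929134775/3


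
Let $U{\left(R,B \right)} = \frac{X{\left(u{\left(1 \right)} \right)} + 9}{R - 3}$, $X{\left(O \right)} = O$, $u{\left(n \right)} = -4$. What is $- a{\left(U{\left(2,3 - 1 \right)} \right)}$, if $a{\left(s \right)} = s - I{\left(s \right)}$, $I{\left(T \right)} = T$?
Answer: $0$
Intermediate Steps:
$U{\left(R,B \right)} = \frac{5}{-3 + R}$ ($U{\left(R,B \right)} = \frac{-4 + 9}{R - 3} = \frac{5}{-3 + R}$)
$a{\left(s \right)} = 0$ ($a{\left(s \right)} = s - s = 0$)
$- a{\left(U{\left(2,3 - 1 \right)} \right)} = \left(-1\right) 0 = 0$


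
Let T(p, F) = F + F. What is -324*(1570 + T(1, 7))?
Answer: -513216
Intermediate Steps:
T(p, F) = 2*F
-324*(1570 + T(1, 7)) = -324*(1570 + 2*7) = -324*(1570 + 14) = -324*1584 = -513216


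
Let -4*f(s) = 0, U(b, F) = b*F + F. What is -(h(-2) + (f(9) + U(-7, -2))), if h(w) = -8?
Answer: -4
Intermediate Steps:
U(b, F) = F + F*b (U(b, F) = F*b + F = F + F*b)
f(s) = 0 (f(s) = -¼*0 = 0)
-(h(-2) + (f(9) + U(-7, -2))) = -(-8 + (0 - 2*(1 - 7))) = -(-8 + (0 - 2*(-6))) = -(-8 + (0 + 12)) = -(-8 + 12) = -1*4 = -4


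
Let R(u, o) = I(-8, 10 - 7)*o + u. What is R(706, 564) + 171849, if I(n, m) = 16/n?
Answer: 171427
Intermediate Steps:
R(u, o) = u - 2*o (R(u, o) = (16/(-8))*o + u = (16*(-1/8))*o + u = -2*o + u = u - 2*o)
R(706, 564) + 171849 = (706 - 2*564) + 171849 = (706 - 1128) + 171849 = -422 + 171849 = 171427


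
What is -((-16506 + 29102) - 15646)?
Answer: 3050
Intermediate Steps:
-((-16506 + 29102) - 15646) = -(12596 - 15646) = -1*(-3050) = 3050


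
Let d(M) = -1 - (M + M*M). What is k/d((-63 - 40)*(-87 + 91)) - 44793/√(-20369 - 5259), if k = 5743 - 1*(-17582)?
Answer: -23325/169333 + 44793*I*√6407/12814 ≈ -0.13775 + 279.8*I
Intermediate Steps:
d(M) = -1 - M - M² (d(M) = -1 - (M + M²) = -1 + (-M - M²) = -1 - M - M²)
k = 23325 (k = 5743 + 17582 = 23325)
k/d((-63 - 40)*(-87 + 91)) - 44793/√(-20369 - 5259) = 23325/(-1 - (-63 - 40)*(-87 + 91) - ((-63 - 40)*(-87 + 91))²) - 44793/√(-20369 - 5259) = 23325/(-1 - (-103)*4 - (-103*4)²) - 44793*(-I*√6407/12814) = 23325/(-1 - 1*(-412) - 1*(-412)²) - 44793*(-I*√6407/12814) = 23325/(-1 + 412 - 1*169744) - (-44793)*I*√6407/12814 = 23325/(-1 + 412 - 169744) + 44793*I*√6407/12814 = 23325/(-169333) + 44793*I*√6407/12814 = 23325*(-1/169333) + 44793*I*√6407/12814 = -23325/169333 + 44793*I*√6407/12814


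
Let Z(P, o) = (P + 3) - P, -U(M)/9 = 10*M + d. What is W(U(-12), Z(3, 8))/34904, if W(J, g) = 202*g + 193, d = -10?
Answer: 799/34904 ≈ 0.022891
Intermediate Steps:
U(M) = 90 - 90*M (U(M) = -9*(10*M - 10) = -9*(-10 + 10*M) = 90 - 90*M)
Z(P, o) = 3 (Z(P, o) = (3 + P) - P = 3)
W(J, g) = 193 + 202*g
W(U(-12), Z(3, 8))/34904 = (193 + 202*3)/34904 = (193 + 606)*(1/34904) = 799*(1/34904) = 799/34904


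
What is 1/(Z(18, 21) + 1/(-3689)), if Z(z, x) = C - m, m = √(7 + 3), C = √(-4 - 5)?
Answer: -3689/(1 - 11067*I + 3689*√10) ≈ -0.16644 - 0.15788*I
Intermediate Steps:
C = 3*I (C = √(-9) = 3*I ≈ 3.0*I)
m = √10 ≈ 3.1623
Z(z, x) = -√10 + 3*I (Z(z, x) = 3*I - √10 = -√10 + 3*I)
1/(Z(18, 21) + 1/(-3689)) = 1/((-√10 + 3*I) + 1/(-3689)) = 1/((-√10 + 3*I) - 1/3689) = 1/(-1/3689 - √10 + 3*I)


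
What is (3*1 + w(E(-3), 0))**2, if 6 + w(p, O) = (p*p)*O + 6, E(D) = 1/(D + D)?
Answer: 9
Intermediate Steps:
E(D) = 1/(2*D)
w(p, O) = O*p**2 (w(p, O) = -6 + ((p*p)*O + 6) = -6 + (p**2*O + 6) = -6 + (O*p**2 + 6) = -6 + (6 + O*p**2) = O*p**2)
(3*1 + w(E(-3), 0))**2 = (3*1 + 0*((1/2)/(-3))**2)**2 = (3 + 0*((1/2)*(-1/3))**2)**2 = (3 + 0*(-1/6)**2)**2 = (3 + 0*(1/36))**2 = (3 + 0)**2 = 3**2 = 9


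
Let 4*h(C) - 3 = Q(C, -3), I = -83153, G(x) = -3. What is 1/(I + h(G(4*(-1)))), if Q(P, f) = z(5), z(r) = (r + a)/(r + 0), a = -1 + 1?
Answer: -1/83152 ≈ -1.2026e-5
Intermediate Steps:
a = 0
z(r) = 1 (z(r) = (r + 0)/(r + 0) = r/r = 1)
Q(P, f) = 1
h(C) = 1 (h(C) = 3/4 + (1/4)*1 = 3/4 + 1/4 = 1)
1/(I + h(G(4*(-1)))) = 1/(-83153 + 1) = 1/(-83152) = -1/83152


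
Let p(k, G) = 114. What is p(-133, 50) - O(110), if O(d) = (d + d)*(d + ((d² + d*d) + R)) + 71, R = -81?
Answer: -5330337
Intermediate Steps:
O(d) = 71 + 2*d*(-81 + d + 2*d²) (O(d) = (d + d)*(d + ((d² + d*d) - 81)) + 71 = (2*d)*(d + ((d² + d²) - 81)) + 71 = (2*d)*(d + (2*d² - 81)) + 71 = (2*d)*(d + (-81 + 2*d²)) + 71 = (2*d)*(-81 + d + 2*d²) + 71 = 2*d*(-81 + d + 2*d²) + 71 = 71 + 2*d*(-81 + d + 2*d²))
p(-133, 50) - O(110) = 114 - (71 - 162*110 + 2*110² + 4*110³) = 114 - (71 - 17820 + 2*12100 + 4*1331000) = 114 - (71 - 17820 + 24200 + 5324000) = 114 - 1*5330451 = 114 - 5330451 = -5330337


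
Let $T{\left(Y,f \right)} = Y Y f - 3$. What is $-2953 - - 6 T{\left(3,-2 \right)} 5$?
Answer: $-3583$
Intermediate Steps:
$T{\left(Y,f \right)} = -3 + f Y^{2}$ ($T{\left(Y,f \right)} = Y^{2} f - 3 = f Y^{2} - 3 = -3 + f Y^{2}$)
$-2953 - - 6 T{\left(3,-2 \right)} 5 = -2953 - - 6 \left(-3 - 2 \cdot 3^{2}\right) 5 = -2953 - - 6 \left(-3 - 18\right) 5 = -2953 - \left(-6\right) \left(-21\right) 5 = -2953 - 126 \cdot 5 = -2953 - 630 = -3583$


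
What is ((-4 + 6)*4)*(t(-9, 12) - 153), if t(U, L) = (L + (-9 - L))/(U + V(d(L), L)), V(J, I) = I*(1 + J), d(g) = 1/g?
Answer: -1242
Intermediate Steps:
t(U, L) = -9/(U + L*(1 + 1/L)) (t(U, L) = (L + (-9 - L))/(U + L*(1 + 1/L)) = -9/(U + L*(1 + 1/L)))
((-4 + 6)*4)*(t(-9, 12) - 153) = ((-4 + 6)*4)*(-9/(1 + 12 - 9) - 153) = (2*4)*(-9/4 - 153) = 8*(-9*1/4 - 153) = 8*(-9/4 - 153) = 8*(-621/4) = -1242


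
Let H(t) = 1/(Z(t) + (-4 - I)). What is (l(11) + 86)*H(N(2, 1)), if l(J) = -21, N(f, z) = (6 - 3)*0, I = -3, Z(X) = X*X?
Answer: -65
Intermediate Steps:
Z(X) = X**2
N(f, z) = 0 (N(f, z) = 3*0 = 0)
H(t) = 1/(-1 + t**2) (H(t) = 1/(t**2 + (-4 - 1*(-3))) = 1/(t**2 + (-4 + 3)) = 1/(t**2 - 1) = 1/(-1 + t**2))
(l(11) + 86)*H(N(2, 1)) = (-21 + 86)/(-1 + 0**2) = 65/(-1 + 0) = 65/(-1) = 65*(-1) = -65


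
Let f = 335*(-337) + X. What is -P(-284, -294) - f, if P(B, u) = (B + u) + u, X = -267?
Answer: 114034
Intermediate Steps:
P(B, u) = B + 2*u
f = -113162 (f = 335*(-337) - 267 = -112895 - 267 = -113162)
-P(-284, -294) - f = -(-284 + 2*(-294)) - 1*(-113162) = -(-284 - 588) + 113162 = -1*(-872) + 113162 = 872 + 113162 = 114034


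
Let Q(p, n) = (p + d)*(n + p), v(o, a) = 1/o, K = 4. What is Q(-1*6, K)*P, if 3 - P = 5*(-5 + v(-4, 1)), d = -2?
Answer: 468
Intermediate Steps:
P = 117/4 (P = 3 - 5*(-5 + 1/(-4)) = 3 - 5*(-5 - ¼) = 3 - 5*(-21)/4 = 3 - 1*(-105/4) = 3 + 105/4 = 117/4 ≈ 29.250)
Q(p, n) = (-2 + p)*(n + p) (Q(p, n) = (p - 2)*(n + p) = (-2 + p)*(n + p))
Q(-1*6, K)*P = ((-1*6)² - 2*4 - (-2)*6 + 4*(-1*6))*(117/4) = ((-6)² - 8 - 2*(-6) + 4*(-6))*(117/4) = (36 - 8 + 12 - 24)*(117/4) = 16*(117/4) = 468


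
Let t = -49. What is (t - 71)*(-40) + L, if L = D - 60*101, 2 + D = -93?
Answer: -1355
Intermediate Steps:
D = -95 (D = -2 - 93 = -95)
L = -6155 (L = -95 - 60*101 = -95 - 6060 = -6155)
(t - 71)*(-40) + L = (-49 - 71)*(-40) - 6155 = -120*(-40) - 6155 = 4800 - 6155 = -1355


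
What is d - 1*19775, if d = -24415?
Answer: -44190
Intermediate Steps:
d - 1*19775 = -24415 - 1*19775 = -24415 - 19775 = -44190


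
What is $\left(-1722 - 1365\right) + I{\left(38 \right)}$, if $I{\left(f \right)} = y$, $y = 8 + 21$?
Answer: $-3058$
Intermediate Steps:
$y = 29$
$I{\left(f \right)} = 29$
$\left(-1722 - 1365\right) + I{\left(38 \right)} = \left(-1722 - 1365\right) + 29 = -3087 + 29 = -3058$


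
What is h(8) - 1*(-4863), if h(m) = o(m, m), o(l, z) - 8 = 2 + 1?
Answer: 4874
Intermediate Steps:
o(l, z) = 11 (o(l, z) = 8 + (2 + 1) = 8 + 3 = 11)
h(m) = 11
h(8) - 1*(-4863) = 11 - 1*(-4863) = 11 + 4863 = 4874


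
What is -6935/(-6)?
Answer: 6935/6 ≈ 1155.8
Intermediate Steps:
-6935/(-6) = -⅙*(-6935) = 6935/6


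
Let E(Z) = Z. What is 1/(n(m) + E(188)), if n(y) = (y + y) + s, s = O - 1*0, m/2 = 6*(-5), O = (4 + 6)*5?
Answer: 1/118 ≈ 0.0084746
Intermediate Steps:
O = 50 (O = 10*5 = 50)
m = -60 (m = 2*(6*(-5)) = 2*(-30) = -60)
s = 50 (s = 50 - 1*0 = 50 + 0 = 50)
n(y) = 50 + 2*y (n(y) = (y + y) + 50 = 2*y + 50 = 50 + 2*y)
1/(n(m) + E(188)) = 1/((50 + 2*(-60)) + 188) = 1/((50 - 120) + 188) = 1/(-70 + 188) = 1/118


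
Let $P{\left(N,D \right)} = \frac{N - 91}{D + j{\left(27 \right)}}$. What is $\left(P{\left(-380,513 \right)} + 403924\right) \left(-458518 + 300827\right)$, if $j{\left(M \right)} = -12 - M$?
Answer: $- \frac{10063813600985}{158} \approx -6.3695 \cdot 10^{10}$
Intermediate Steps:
$P{\left(N,D \right)} = \frac{-91 + N}{-39 + D}$ ($P{\left(N,D \right)} = \frac{N - 91}{D - 39} = \frac{-91 + N}{D - 39} = \frac{-91 + N}{-39 + D}$)
$\left(P{\left(-380,513 \right)} + 403924\right) \left(-458518 + 300827\right) = \left(\frac{-91 - 380}{-39 + 513} + 403924\right) \left(-458518 + 300827\right) = \left(\frac{1}{474} \left(-471\right) + 403924\right) \left(-157691\right) = \left(- \frac{157}{158} + 403924\right) \left(-157691\right) = \frac{63819835}{158} \left(-157691\right) = - \frac{10063813600985}{158}$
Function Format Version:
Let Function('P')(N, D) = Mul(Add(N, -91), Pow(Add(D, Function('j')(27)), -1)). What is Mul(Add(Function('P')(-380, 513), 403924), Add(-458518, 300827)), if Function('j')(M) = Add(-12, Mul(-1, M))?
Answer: Rational(-10063813600985, 158) ≈ -6.3695e+10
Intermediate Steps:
Function('P')(N, D) = Mul(Pow(Add(-39, D), -1), Add(-91, N)) (Function('P')(N, D) = Mul(Add(N, -91), Pow(Add(D, Add(-12, Mul(-1, 27))), -1)) = Mul(Add(-91, N), Pow(Add(D, Add(-12, -27)), -1)) = Mul(Add(-91, N), Pow(Add(D, -39), -1)) = Mul(Add(-91, N), Pow(Add(-39, D), -1)) = Mul(Pow(Add(-39, D), -1), Add(-91, N)))
Mul(Add(Function('P')(-380, 513), 403924), Add(-458518, 300827)) = Mul(Add(Mul(Pow(Add(-39, 513), -1), Add(-91, -380)), 403924), Add(-458518, 300827)) = Mul(Add(Mul(Pow(474, -1), -471), 403924), -157691) = Mul(Add(Mul(Rational(1, 474), -471), 403924), -157691) = Mul(Add(Rational(-157, 158), 403924), -157691) = Mul(Rational(63819835, 158), -157691) = Rational(-10063813600985, 158)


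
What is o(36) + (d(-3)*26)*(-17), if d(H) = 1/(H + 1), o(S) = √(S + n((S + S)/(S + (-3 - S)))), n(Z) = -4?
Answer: 221 + 4*√2 ≈ 226.66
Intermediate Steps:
o(S) = √(-4 + S) (o(S) = √(S - 4) = √(-4 + S))
d(H) = 1/(1 + H)
o(36) + (d(-3)*26)*(-17) = √(-4 + 36) + (26/(1 - 3))*(-17) = √32 + (26/(-2))*(-17) = 4*√2 - ½*26*(-17) = 4*√2 - 13*(-17) = 4*√2 + 221 = 221 + 4*√2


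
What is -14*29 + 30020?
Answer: 29614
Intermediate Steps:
-14*29 + 30020 = -406 + 30020 = 29614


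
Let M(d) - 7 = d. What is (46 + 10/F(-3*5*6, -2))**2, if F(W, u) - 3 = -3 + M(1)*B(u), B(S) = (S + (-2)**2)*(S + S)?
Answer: 2152089/1024 ≈ 2101.6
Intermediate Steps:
M(d) = 7 + d
B(S) = 2*S*(4 + S) (B(S) = (S + 4)*(2*S) = (4 + S)*(2*S) = 2*S*(4 + S))
F(W, u) = 16*u*(4 + u) (F(W, u) = 3 + (-3 + (7 + 1)*(2*u*(4 + u))) = 3 + (-3 + 8*(2*u*(4 + u))) = 3 + (-3 + 16*u*(4 + u)) = 16*u*(4 + u))
(46 + 10/F(-3*5*6, -2))**2 = (46 + 10/((16*(-2)*(4 - 2))))**2 = (46 + 10/((16*(-2)*2)))**2 = (46 + 10/(-64))**2 = (46 + 10*(-1/64))**2 = (46 - 5/32)**2 = (1467/32)**2 = 2152089/1024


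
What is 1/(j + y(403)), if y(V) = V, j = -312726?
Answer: -1/312323 ≈ -3.2018e-6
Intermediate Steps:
1/(j + y(403)) = 1/(-312726 + 403) = 1/(-312323) = -1/312323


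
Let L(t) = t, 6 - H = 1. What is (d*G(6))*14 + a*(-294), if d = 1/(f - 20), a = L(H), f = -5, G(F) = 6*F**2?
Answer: -39774/25 ≈ -1591.0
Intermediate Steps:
H = 5 (H = 6 - 1*1 = 6 - 1 = 5)
a = 5
d = -1/25 (d = 1/(-5 - 20) = 1/(-25) = -1/25 ≈ -0.040000)
(d*G(6))*14 + a*(-294) = -6*6**2/25*14 + 5*(-294) = -6*36/25*14 - 1470 = -1/25*216*14 - 1470 = -216/25*14 - 1470 = -3024/25 - 1470 = -39774/25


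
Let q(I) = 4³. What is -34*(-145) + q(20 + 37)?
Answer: 4994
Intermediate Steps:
q(I) = 64
-34*(-145) + q(20 + 37) = -34*(-145) + 64 = 4930 + 64 = 4994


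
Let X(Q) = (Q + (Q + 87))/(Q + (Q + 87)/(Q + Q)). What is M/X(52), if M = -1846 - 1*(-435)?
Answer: -7826817/19864 ≈ -394.02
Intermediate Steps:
M = -1411 (M = -1846 + 435 = -1411)
X(Q) = (87 + 2*Q)/(Q + (87 + Q)/(2*Q)) (X(Q) = (Q + (87 + Q))/(Q + (87 + Q)/((2*Q))) = (87 + 2*Q)/(Q + (87 + Q)*(1/(2*Q))) = (87 + 2*Q)/(Q + (87 + Q)/(2*Q)))
M/X(52) = -1411*(87 + 52 + 2*52²)/(104*(87 + 2*52)) = -1411*(87 + 52 + 2*2704)/(104*(87 + 104)) = -1411/(2*52*191/(87 + 52 + 5408)) = -1411/(2*52*191/5547) = -1411/(2*52*(1/5547)*191) = -1411/19864/5547 = -1411*5547/19864 = -7826817/19864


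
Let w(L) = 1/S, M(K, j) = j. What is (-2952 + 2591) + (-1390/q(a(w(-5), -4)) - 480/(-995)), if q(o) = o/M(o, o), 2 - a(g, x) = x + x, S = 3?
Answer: -348353/199 ≈ -1750.5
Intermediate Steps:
w(L) = 1/3
a(g, x) = 2 - 2*x (a(g, x) = 2 - (x + x) = 2 - 2*x)
q(o) = 1 (q(o) = o/o = 1)
(-2952 + 2591) + (-1390/q(a(w(-5), -4)) - 480/(-995)) = (-2952 + 2591) + (-1390/1 - 480/(-995)) = -361 + (-1390*1 - 480*(-1/995)) = -361 + (-1390 + 96/199) = -361 - 276514/199 = -348353/199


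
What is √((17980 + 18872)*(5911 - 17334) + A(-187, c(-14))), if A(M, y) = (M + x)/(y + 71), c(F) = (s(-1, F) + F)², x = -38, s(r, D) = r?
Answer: I*√9220716530634/148 ≈ 20517.0*I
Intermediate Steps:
c(F) = (-1 + F)²
A(M, y) = (-38 + M)/(71 + y) (A(M, y) = (M - 38)/(y + 71) = (-38 + M)/(71 + y))
√((17980 + 18872)*(5911 - 17334) + A(-187, c(-14))) = √((17980 + 18872)*(5911 - 17334) + (-38 - 187)/(71 + (-1 - 14)²)) = √(36852*(-11423) - 225/(71 + (-15)²)) = √(-420960396 - 225/(71 + 225)) = √(-420960396 - 225/296) = √(-124604277441/296) = I*√9220716530634/148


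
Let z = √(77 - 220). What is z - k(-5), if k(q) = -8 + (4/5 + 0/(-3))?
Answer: 36/5 + I*√143 ≈ 7.2 + 11.958*I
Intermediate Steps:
k(q) = -36/5 (k(q) = -8 + (4*(⅕) + 0*(-⅓)) = -8 + (⅘ + 0) = -8 + ⅘ = -36/5)
z = I*√143 (z = √(-143) = I*√143 ≈ 11.958*I)
z - k(-5) = I*√143 - 1*(-36/5) = I*√143 + 36/5 = 36/5 + I*√143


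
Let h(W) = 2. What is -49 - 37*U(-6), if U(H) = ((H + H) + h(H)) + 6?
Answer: 99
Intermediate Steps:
U(H) = 8 + 2*H (U(H) = ((H + H) + 2) + 6 = (2*H + 2) + 6 = (2 + 2*H) + 6 = 8 + 2*H)
-49 - 37*U(-6) = -49 - 37*(8 + 2*(-6)) = -49 - 37*(8 - 12) = -49 - 37*(-4) = -49 + 148 = 99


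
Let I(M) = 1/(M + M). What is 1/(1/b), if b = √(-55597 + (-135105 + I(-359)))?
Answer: I*√98311458566/718 ≈ 436.69*I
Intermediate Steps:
I(M) = 1/(2*M)
b = I*√98311458566/718 (b = √(-55597 + (-135105 + (½)/(-359))) = √(-55597 + (-135105 + (½)*(-1/359))) = √(-55597 + (-135105 - 1/718)) = √(-55597 - 97005391/718) = √(-136924037/718) = I*√98311458566/718 ≈ 436.69*I)
1/(1/b) = 1/(1/(I*√98311458566/718)) = 1/(-I*√98311458566/136924037) = I*√98311458566/718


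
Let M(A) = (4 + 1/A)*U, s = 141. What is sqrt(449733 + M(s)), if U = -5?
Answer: 14*sqrt(45616038)/141 ≈ 670.61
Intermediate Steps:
M(A) = -20 - 5/A (M(A) = (4 + 1/A)*(-5) = -20 - 5/A)
sqrt(449733 + M(s)) = sqrt(449733 + (-20 - 5/141)) = sqrt(449733 - 2825/141) = sqrt(63409528/141) = 14*sqrt(45616038)/141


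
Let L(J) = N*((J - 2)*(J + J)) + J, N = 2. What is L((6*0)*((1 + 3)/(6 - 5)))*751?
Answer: 0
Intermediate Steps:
L(J) = J + 4*J*(-2 + J) (L(J) = 2*((J - 2)*(J + J)) + J = 2*((-2 + J)*(2*J)) + J = 2*(2*J*(-2 + J)) + J = 4*J*(-2 + J) + J = J + 4*J*(-2 + J))
L((6*0)*((1 + 3)/(6 - 5)))*751 = (((6*0)*((1 + 3)/(6 - 5)))*(-7 + 4*((6*0)*((1 + 3)/(6 - 5)))))*751 = ((0*(4/1))*(-7 + 4*(0*(4/1))))*751 = ((0*(4*1))*(-7 + 4*(0*(4*1))))*751 = ((0*4)*(-7 + 4*(0*4)))*751 = (0*(-7 + 4*0))*751 = (0*(-7 + 0))*751 = (0*(-7))*751 = 0*751 = 0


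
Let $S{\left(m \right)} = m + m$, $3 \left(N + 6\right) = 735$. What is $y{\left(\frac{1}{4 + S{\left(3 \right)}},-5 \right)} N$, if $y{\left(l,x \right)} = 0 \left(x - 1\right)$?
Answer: $0$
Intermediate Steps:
$N = 239$ ($N = -6 + \frac{1}{3} \cdot 735 = -6 + 245 = 239$)
$S{\left(m \right)} = 2 m$
$y{\left(l,x \right)} = 0$ ($y{\left(l,x \right)} = 0 \left(-1 + x\right) = 0$)
$y{\left(\frac{1}{4 + S{\left(3 \right)}},-5 \right)} N = 0 \cdot 239 = 0$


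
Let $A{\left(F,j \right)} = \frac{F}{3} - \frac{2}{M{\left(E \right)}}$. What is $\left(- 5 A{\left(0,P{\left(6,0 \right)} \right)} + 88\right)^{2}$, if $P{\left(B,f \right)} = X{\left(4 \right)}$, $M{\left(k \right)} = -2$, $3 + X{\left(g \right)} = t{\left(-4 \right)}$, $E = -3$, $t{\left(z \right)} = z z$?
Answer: $6889$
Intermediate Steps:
$t{\left(z \right)} = z^{2}$
$X{\left(g \right)} = 13$ ($X{\left(g \right)} = -3 + \left(-4\right)^{2} = -3 + 16 = 13$)
$P{\left(B,f \right)} = 13$
$A{\left(F,j \right)} = 1 + \frac{F}{3}$ ($A{\left(F,j \right)} = \frac{F}{3} - \frac{2}{-2} = F \frac{1}{3} - -1 = \frac{F}{3} + 1 = 1 + \frac{F}{3}$)
$\left(- 5 A{\left(0,P{\left(6,0 \right)} \right)} + 88\right)^{2} = \left(- 5 \left(1 + \frac{1}{3} \cdot 0\right) + 88\right)^{2} = \left(- 5 \left(1 + 0\right) + 88\right)^{2} = \left(\left(-5\right) 1 + 88\right)^{2} = \left(-5 + 88\right)^{2} = 83^{2} = 6889$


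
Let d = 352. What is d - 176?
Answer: 176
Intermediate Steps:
d - 176 = 352 - 176 = 176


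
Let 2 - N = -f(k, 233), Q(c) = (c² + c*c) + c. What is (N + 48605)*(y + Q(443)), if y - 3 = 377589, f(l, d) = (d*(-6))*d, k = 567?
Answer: -213535498691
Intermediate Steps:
Q(c) = c + 2*c² (Q(c) = (c² + c²) + c = 2*c² + c = c + 2*c²)
f(l, d) = -6*d² (f(l, d) = (-6*d)*d = -6*d²)
y = 377592 (y = 3 + 377589 = 377592)
N = -325732 (N = 2 - (-1)*(-6*233²) = 2 - (-1)*(-6*54289) = 2 - (-1)*(-325734) = 2 - 1*325734 = 2 - 325734 = -325732)
(N + 48605)*(y + Q(443)) = (-325732 + 48605)*(377592 + 443*(1 + 2*443)) = -277127*(377592 + 443*(1 + 886)) = -277127*(377592 + 443*887) = -277127*(377592 + 392941) = -277127*770533 = -213535498691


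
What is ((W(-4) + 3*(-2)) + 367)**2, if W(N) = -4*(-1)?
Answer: 133225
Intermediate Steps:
W(N) = 4
((W(-4) + 3*(-2)) + 367)**2 = ((4 + 3*(-2)) + 367)**2 = ((4 - 6) + 367)**2 = (-2 + 367)**2 = 365**2 = 133225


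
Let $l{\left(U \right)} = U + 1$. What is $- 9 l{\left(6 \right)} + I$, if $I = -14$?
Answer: $-77$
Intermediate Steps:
$l{\left(U \right)} = 1 + U$
$- 9 l{\left(6 \right)} + I = - 9 \left(1 + 6\right) - 14 = \left(-9\right) 7 - 14 = -63 - 14 = -77$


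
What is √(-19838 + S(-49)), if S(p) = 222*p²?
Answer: 4*√32074 ≈ 716.37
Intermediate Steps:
√(-19838 + S(-49)) = √(-19838 + 222*(-49)²) = √(-19838 + 222*2401) = √(-19838 + 533022) = √513184 = 4*√32074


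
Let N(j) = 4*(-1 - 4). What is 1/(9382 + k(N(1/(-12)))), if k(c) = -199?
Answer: 1/9183 ≈ 0.00010890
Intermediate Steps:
N(j) = -20 (N(j) = 4*(-5) = -20)
1/(9382 + k(N(1/(-12)))) = 1/(9382 - 199) = 1/9183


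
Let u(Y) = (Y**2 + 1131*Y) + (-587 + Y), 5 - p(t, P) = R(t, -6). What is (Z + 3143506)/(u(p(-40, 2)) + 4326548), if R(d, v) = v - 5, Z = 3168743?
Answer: 6312249/4344329 ≈ 1.4530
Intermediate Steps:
R(d, v) = -5 + v
p(t, P) = 16 (p(t, P) = 5 - (-5 - 6) = 5 - 1*(-11) = 5 + 11 = 16)
u(Y) = -587 + Y**2 + 1132*Y
(Z + 3143506)/(u(p(-40, 2)) + 4326548) = (3168743 + 3143506)/((-587 + 16**2 + 1132*16) + 4326548) = 6312249/((-587 + 256 + 18112) + 4326548) = 6312249/(17781 + 4326548) = 6312249/4344329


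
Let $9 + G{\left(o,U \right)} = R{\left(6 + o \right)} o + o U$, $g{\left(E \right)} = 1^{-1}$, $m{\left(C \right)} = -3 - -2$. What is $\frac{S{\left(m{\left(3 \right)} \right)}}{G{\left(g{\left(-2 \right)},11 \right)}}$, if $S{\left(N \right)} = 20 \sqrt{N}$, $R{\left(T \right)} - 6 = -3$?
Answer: $4 i \approx 4.0 i$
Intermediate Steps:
$m{\left(C \right)} = -1$ ($m{\left(C \right)} = -3 + 2 = -1$)
$R{\left(T \right)} = 3$ ($R{\left(T \right)} = 6 - 3 = 3$)
$g{\left(E \right)} = 1$
$G{\left(o,U \right)} = -9 + 3 o + U o$ ($G{\left(o,U \right)} = -9 + \left(3 o + o U\right) = -9 + \left(3 o + U o\right) = -9 + 3 o + U o$)
$\frac{S{\left(m{\left(3 \right)} \right)}}{G{\left(g{\left(-2 \right)},11 \right)}} = \frac{20 \sqrt{-1}}{-9 + 3 \cdot 1 + 11 \cdot 1} = \frac{20 i}{-9 + 3 + 11} = \frac{20 i}{5} = 20 i \frac{1}{5} = 4 i$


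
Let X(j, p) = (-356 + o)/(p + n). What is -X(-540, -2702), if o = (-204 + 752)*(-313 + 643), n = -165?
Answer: 180484/2867 ≈ 62.952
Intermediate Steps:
o = 180840 (o = 548*330 = 180840)
X(j, p) = 180484/(-165 + p) (X(j, p) = (-356 + 180840)/(p - 165) = 180484/(-165 + p))
-X(-540, -2702) = -180484/(-165 - 2702) = -180484/(-2867) = -180484*(-1)/2867 = -1*(-180484/2867) = 180484/2867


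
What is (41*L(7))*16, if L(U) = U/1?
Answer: 4592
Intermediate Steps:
L(U) = U (L(U) = U*1 = U)
(41*L(7))*16 = (41*7)*16 = 287*16 = 4592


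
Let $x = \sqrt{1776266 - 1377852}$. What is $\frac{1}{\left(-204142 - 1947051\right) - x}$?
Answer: $- \frac{2151193}{4627630924835} + \frac{\sqrt{398414}}{4627630924835} \approx -4.6472 \cdot 10^{-7}$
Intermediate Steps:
$x = \sqrt{398414} \approx 631.2$
$\frac{1}{\left(-204142 - 1947051\right) - x} = \frac{1}{\left(-204142 - 1947051\right) - \sqrt{398414}} = \frac{1}{-2151193 - \sqrt{398414}}$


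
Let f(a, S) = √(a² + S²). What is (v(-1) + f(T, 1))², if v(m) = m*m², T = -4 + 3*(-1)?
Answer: 51 - 10*√2 ≈ 36.858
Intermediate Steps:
T = -7 (T = -4 - 3 = -7)
v(m) = m³
f(a, S) = √(S² + a²)
(v(-1) + f(T, 1))² = ((-1)³ + √(1² + (-7)²))² = (-1 + √(1 + 49))² = (-1 + √50)² = (-1 + 5*√2)²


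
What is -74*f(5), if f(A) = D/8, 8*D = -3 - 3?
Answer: 111/16 ≈ 6.9375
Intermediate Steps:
D = -¾ (D = (-3 - 3)/8 = (⅛)*(-6) = -¾ ≈ -0.75000)
f(A) = -3/32 (f(A) = -¾/8 = -¾*⅛ = -3/32)
-74*f(5) = -74*(-3/32) = 111/16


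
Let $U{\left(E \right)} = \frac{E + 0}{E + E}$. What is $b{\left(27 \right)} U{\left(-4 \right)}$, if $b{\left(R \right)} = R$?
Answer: $\frac{27}{2} \approx 13.5$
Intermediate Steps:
$U{\left(E \right)} = \frac{1}{2}$ ($U{\left(E \right)} = \frac{E}{2 E} = E \frac{1}{2 E} = \frac{1}{2}$)
$b{\left(27 \right)} U{\left(-4 \right)} = 27 \cdot \frac{1}{2} = \frac{27}{2}$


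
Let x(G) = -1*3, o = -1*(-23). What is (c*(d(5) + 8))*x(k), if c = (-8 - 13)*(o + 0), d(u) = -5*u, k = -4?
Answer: -24633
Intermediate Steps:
o = 23
x(G) = -3
c = -483 (c = (-8 - 13)*(23 + 0) = -21*23 = -483)
(c*(d(5) + 8))*x(k) = -483*(-5*5 + 8)*(-3) = -483*(-25 + 8)*(-3) = -483*(-17)*(-3) = 8211*(-3) = -24633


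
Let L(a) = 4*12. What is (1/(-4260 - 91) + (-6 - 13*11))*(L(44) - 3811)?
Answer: 2439552900/4351 ≈ 5.6069e+5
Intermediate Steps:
L(a) = 48
(1/(-4260 - 91) + (-6 - 13*11))*(L(44) - 3811) = (1/(-4260 - 91) + (-6 - 13*11))*(48 - 3811) = (1/(-4351) + (-6 - 143))*(-3763) = (-1/4351 - 149)*(-3763) = -648300/4351*(-3763) = 2439552900/4351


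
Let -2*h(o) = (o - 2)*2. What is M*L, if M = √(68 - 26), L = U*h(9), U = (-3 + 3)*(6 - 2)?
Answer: 0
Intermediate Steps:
U = 0 (U = 0*4 = 0)
h(o) = 2 - o (h(o) = -(o - 2)*2/2 = -(-2 + o)*2/2 = -(-4 + 2*o)/2 = 2 - o)
L = 0 (L = 0*(2 - 1*9) = 0*(2 - 9) = 0*(-7) = 0)
M = √42 ≈ 6.4807
M*L = √42*0 = 0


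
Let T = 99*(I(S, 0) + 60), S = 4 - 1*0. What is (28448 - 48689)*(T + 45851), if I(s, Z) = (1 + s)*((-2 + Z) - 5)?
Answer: -978166566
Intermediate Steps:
S = 4 (S = 4 + 0 = 4)
I(s, Z) = (1 + s)*(-7 + Z)
T = 2475 (T = 99*((-7 + 0 - 7*4 + 0*4) + 60) = 99*((-7 + 0 - 28 + 0) + 60) = 99*(-35 + 60) = 99*25 = 2475)
(28448 - 48689)*(T + 45851) = (28448 - 48689)*(2475 + 45851) = -20241*48326 = -978166566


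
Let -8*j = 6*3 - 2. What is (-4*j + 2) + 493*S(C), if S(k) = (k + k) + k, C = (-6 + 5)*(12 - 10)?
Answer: -2948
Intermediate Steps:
C = -2 (C = -1*2 = -2)
j = -2 (j = -(6*3 - 2)/8 = -(18 - 2)/8 = -1/8*16 = -2)
S(k) = 3*k (S(k) = 2*k + k = 3*k)
(-4*j + 2) + 493*S(C) = (-4*(-2) + 2) + 493*(3*(-2)) = (8 + 2) + 493*(-6) = 10 - 2958 = -2948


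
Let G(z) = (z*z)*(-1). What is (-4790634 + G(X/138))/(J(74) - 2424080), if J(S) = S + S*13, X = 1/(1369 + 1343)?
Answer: 671012384266381825/339389845190083584 ≈ 1.9771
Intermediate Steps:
X = 1/2712 ≈ 0.00036873
G(z) = -z² (G(z) = z²*(-1) = -z²)
J(S) = 14*S (J(S) = S + 13*S = 14*S)
(-4790634 + G(X/138))/(J(74) - 2424080) = (-4790634 - ((1/2712)/138)²)/(14*74 - 2424080) = (-4790634 - ((1/2712)*(1/138))²)/(1036 - 2424080) = (-4790634 - (1/374256)²)/(-2423044) = (-4790634 - 1*1/140067553536)*(-1/2423044) = (-4790634 - 1/140067553536)*(-1/2423044) = -671012384266381825/140067553536*(-1/2423044) = 671012384266381825/339389845190083584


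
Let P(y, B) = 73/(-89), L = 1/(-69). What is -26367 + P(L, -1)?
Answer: -2346736/89 ≈ -26368.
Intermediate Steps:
L = -1/69 ≈ -0.014493
P(y, B) = -73/89 (P(y, B) = 73*(-1/89) = -73/89)
-26367 + P(L, -1) = -26367 - 73/89 = -2346736/89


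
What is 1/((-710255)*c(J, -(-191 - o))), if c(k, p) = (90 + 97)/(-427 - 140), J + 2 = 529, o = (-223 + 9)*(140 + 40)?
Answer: 81/18973955 ≈ 4.2690e-6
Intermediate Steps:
o = -38520 (o = -214*180 = -38520)
J = 527 (J = -2 + 529 = 527)
c(k, p) = -187/567 (c(k, p) = 187/(-567) = 187*(-1/567) = -187/567)
1/((-710255)*c(J, -(-191 - o))) = 1/((-710255)*(-187/567)) = -1/710255*(-567/187) = 81/18973955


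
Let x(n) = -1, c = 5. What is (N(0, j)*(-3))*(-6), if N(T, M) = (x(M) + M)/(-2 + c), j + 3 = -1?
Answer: -30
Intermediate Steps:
j = -4 (j = -3 - 1 = -4)
N(T, M) = -⅓ + M/3 (N(T, M) = (-1 + M)/(-2 + 5) = (-1 + M)/3 = (-1 + M)*(⅓) = -⅓ + M/3)
(N(0, j)*(-3))*(-6) = ((-⅓ + (⅓)*(-4))*(-3))*(-6) = ((-⅓ - 4/3)*(-3))*(-6) = -5/3*(-3)*(-6) = 5*(-6) = -30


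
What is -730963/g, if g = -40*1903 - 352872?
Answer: 730963/428992 ≈ 1.7039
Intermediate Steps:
g = -428992 (g = -76120 - 352872 = -428992)
-730963/g = -730963/(-428992) = -730963*(-1/428992) = 730963/428992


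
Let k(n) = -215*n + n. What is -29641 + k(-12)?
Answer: -27073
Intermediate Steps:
k(n) = -214*n
-29641 + k(-12) = -29641 - 214*(-12) = -29641 + 2568 = -27073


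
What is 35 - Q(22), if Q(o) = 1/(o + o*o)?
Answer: 17709/506 ≈ 34.998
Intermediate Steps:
Q(o) = 1/(o + o²)
35 - Q(22) = 35 - 1/(22*(1 + 22)) = 35 - 1/(22*23) = 35 - 1*1/506 = 35 - 1/506 = 17709/506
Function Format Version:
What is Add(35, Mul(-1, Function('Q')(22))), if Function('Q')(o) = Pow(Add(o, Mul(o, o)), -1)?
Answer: Rational(17709, 506) ≈ 34.998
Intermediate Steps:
Function('Q')(o) = Pow(Add(o, Pow(o, 2)), -1)
Add(35, Mul(-1, Function('Q')(22))) = Add(35, Mul(-1, Mul(Pow(22, -1), Pow(Add(1, 22), -1)))) = Add(35, Mul(-1, Mul(Rational(1, 22), Pow(23, -1)))) = Add(35, Mul(-1, Mul(Rational(1, 22), Rational(1, 23)))) = Add(35, Mul(-1, Rational(1, 506))) = Add(35, Rational(-1, 506)) = Rational(17709, 506)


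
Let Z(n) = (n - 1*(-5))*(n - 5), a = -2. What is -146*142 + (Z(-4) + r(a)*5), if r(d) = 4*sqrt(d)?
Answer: -20741 + 20*I*sqrt(2) ≈ -20741.0 + 28.284*I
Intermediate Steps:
Z(n) = (-5 + n)*(5 + n) (Z(n) = (n + 5)*(-5 + n) = (5 + n)*(-5 + n) = (-5 + n)*(5 + n))
-146*142 + (Z(-4) + r(a)*5) = -146*142 + ((-25 + (-4)**2) + (4*sqrt(-2))*5) = -20732 + ((-25 + 16) + (4*(I*sqrt(2)))*5) = -20732 + (-9 + (4*I*sqrt(2))*5) = -20732 + (-9 + 20*I*sqrt(2)) = -20741 + 20*I*sqrt(2)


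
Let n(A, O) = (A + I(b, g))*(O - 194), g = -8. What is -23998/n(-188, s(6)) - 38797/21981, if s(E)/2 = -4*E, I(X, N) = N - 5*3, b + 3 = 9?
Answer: -1254276226/561196911 ≈ -2.2350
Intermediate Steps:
b = 6 (b = -3 + 9 = 6)
I(X, N) = -15 + N (I(X, N) = N - 15 = -15 + N)
s(E) = -8*E (s(E) = 2*(-4*E) = -8*E)
n(A, O) = (-194 + O)*(-23 + A) (n(A, O) = (A + (-15 - 8))*(O - 194) = (A - 23)*(-194 + O) = (-23 + A)*(-194 + O) = (-194 + O)*(-23 + A))
-23998/n(-188, s(6)) - 38797/21981 = -23998/(4462 - 194*(-188) - (-184)*6 - (-1504)*6) - 38797/21981 = -23998/(4462 + 36472 - 23*(-48) - 188*(-48)) - 38797*1/21981 = -23998/(4462 + 36472 + 1104 + 9024) - 38797/21981 = -23998/51062 - 38797/21981 = -23998*1/51062 - 38797/21981 = -11999/25531 - 38797/21981 = -1254276226/561196911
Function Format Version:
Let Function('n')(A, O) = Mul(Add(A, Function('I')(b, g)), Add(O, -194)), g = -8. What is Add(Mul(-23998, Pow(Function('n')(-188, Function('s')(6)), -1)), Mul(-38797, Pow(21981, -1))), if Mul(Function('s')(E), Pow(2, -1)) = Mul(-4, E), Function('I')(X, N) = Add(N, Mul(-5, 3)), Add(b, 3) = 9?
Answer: Rational(-1254276226, 561196911) ≈ -2.2350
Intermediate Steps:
b = 6 (b = Add(-3, 9) = 6)
Function('I')(X, N) = Add(-15, N) (Function('I')(X, N) = Add(N, -15) = Add(-15, N))
Function('s')(E) = Mul(-8, E) (Function('s')(E) = Mul(2, Mul(-4, E)) = Mul(-8, E))
Function('n')(A, O) = Mul(Add(-194, O), Add(-23, A)) (Function('n')(A, O) = Mul(Add(A, Add(-15, -8)), Add(O, -194)) = Mul(Add(A, -23), Add(-194, O)) = Mul(Add(-23, A), Add(-194, O)) = Mul(Add(-194, O), Add(-23, A)))
Add(Mul(-23998, Pow(Function('n')(-188, Function('s')(6)), -1)), Mul(-38797, Pow(21981, -1))) = Add(Mul(-23998, Pow(Add(4462, Mul(-194, -188), Mul(-23, Mul(-8, 6)), Mul(-188, Mul(-8, 6))), -1)), Mul(-38797, Pow(21981, -1))) = Add(Mul(-23998, Pow(Add(4462, 36472, Mul(-23, -48), Mul(-188, -48)), -1)), Mul(-38797, Rational(1, 21981))) = Add(Mul(-23998, Pow(Add(4462, 36472, 1104, 9024), -1)), Rational(-38797, 21981)) = Add(Mul(-23998, Pow(51062, -1)), Rational(-38797, 21981)) = Add(Mul(-23998, Rational(1, 51062)), Rational(-38797, 21981)) = Add(Rational(-11999, 25531), Rational(-38797, 21981)) = Rational(-1254276226, 561196911)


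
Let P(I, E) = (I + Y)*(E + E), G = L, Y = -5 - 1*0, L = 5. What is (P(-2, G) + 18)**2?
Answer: 2704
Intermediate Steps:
Y = -5 (Y = -5 + 0 = -5)
G = 5
P(I, E) = 2*E*(-5 + I) (P(I, E) = (I - 5)*(E + E) = (-5 + I)*(2*E) = 2*E*(-5 + I))
(P(-2, G) + 18)**2 = (2*5*(-5 - 2) + 18)**2 = (2*5*(-7) + 18)**2 = (-70 + 18)**2 = (-52)**2 = 2704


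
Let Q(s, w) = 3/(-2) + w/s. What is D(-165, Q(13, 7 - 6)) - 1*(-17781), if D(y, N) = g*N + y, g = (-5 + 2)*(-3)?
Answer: 457683/26 ≈ 17603.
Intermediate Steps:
Q(s, w) = -3/2 + w/s (Q(s, w) = 3*(-½) + w/s = -3/2 + w/s)
g = 9 (g = -3*(-3) = 9)
D(y, N) = y + 9*N (D(y, N) = 9*N + y = y + 9*N)
D(-165, Q(13, 7 - 6)) - 1*(-17781) = (-165 + 9*(-3/2 + (7 - 6)/13)) - 1*(-17781) = (-165 + 9*(-3/2 + 1*(1/13))) + 17781 = (-165 + 9*(-3/2 + 1/13)) + 17781 = (-165 + 9*(-37/26)) + 17781 = (-165 - 333/26) + 17781 = -4623/26 + 17781 = 457683/26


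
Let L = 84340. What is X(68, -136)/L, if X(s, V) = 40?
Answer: 2/4217 ≈ 0.00047427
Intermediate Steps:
X(68, -136)/L = 40/84340 = 40*(1/84340) = 2/4217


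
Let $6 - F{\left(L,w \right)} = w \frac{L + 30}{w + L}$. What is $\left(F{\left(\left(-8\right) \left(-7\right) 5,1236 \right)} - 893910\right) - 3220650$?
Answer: $- \frac{1559511756}{379} \approx -4.1148 \cdot 10^{6}$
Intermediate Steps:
$F{\left(L,w \right)} = 6 - \frac{w \left(30 + L\right)}{L + w}$ ($F{\left(L,w \right)} = 6 - w \frac{L + 30}{w + L} = 6 - w \frac{30 + L}{L + w} = 6 - \frac{w \left(30 + L\right)}{L + w}$)
$\left(F{\left(\left(-8\right) \left(-7\right) 5,1236 \right)} - 893910\right) - 3220650 = \left(\frac{\left(-24\right) 1236 + 6 \left(-8\right) \left(-7\right) 5 - \left(-8\right) \left(-7\right) 5 \cdot 1236}{\left(-8\right) \left(-7\right) 5 + 1236} - 893910\right) - 3220650 = \left(\frac{-29664 + 6 \cdot 56 \cdot 5 - 56 \cdot 5 \cdot 1236}{56 \cdot 5 + 1236} - 893910\right) - 3220650 = \left(\frac{-29664 + 6 \cdot 280 - 280 \cdot 1236}{280 + 1236} - 893910\right) - 3220650 = \left(\frac{-29664 + 1680 - 346080}{1516} - 893910\right) - 3220650 = \left(\frac{1}{1516} \left(-374064\right) - 893910\right) - 3220650 = \left(- \frac{93516}{379} - 893910\right) - 3220650 = - \frac{338885406}{379} - 3220650 = - \frac{1559511756}{379}$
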